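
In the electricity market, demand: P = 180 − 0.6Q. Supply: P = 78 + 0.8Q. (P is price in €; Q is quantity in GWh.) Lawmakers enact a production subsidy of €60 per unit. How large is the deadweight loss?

€1285.71

Competitive equilibrium: 180 − 0.6Q = 78 + 0.8Q → Q* = 72.85714, P* = 136.28571.
The subsidy lowers effective supply by 60: P = 18 + 0.8Q.
New quantity: 180 − 0.6Q = 18 + 0.8Q → Q' = 115.71429.
Overproduction ΔQ = 115.71429 − 72.85714 = 42.85715; wedge = subsidy = 60.
Welfare loss = ½ × 42.85715 × 60 = €1285.71.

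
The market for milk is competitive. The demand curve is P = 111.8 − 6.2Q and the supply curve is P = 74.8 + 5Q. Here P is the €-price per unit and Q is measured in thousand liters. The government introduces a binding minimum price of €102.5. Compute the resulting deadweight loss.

Competitive equilibrium: 111.8 − 6.2Q = 74.8 + 5Q → Q* = 3.3036, P* = 91.3179.
At the floor P = 102.5, quantity demanded = (111.8 − 102.5)/6.2 = 1.5.
Sellers' marginal cost at Q' = 1.5: 74.8 + 5·1.5 = 82.3.
ΔQ = 3.3036 − 1.5 = 1.8036; wedge = 102.5 − 82.3 = 20.2.
Deadweight loss = ½ × 1.8036 × 20.2 = €18.22 thousand.

€18.22 thousand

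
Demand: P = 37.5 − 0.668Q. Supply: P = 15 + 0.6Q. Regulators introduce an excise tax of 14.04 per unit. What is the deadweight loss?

Competitive equilibrium: 37.5 − 0.668Q = 15 + 0.6Q → Q* = 17.7445, P* = 25.6467.
With the tax, the buyer price exceeds the seller price by 14.04: (37.5 − 0.668Q) − (15 + 0.6Q) = 14.04 → Q' = 6.6719.
ΔQ = 17.7445 − 6.6719 = 11.0726; the wedge equals the tax, 14.04.
Welfare loss = ½ × 11.0726 × 14.04 = 77.73.

77.73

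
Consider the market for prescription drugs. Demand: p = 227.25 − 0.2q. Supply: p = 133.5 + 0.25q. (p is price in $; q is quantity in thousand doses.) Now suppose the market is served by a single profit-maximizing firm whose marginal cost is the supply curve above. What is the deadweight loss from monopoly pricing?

$924.56 thousand

Competitive equilibrium: 227.25 − 0.2q = 133.5 + 0.25q → q* = 208.33333, p* = 185.58333.
Marginal revenue: MR = 227.25 − 0.4q. Set MR = MC: 227.25 − 0.4q = 133.5 + 0.25q → q_m = 144.23077.
Price p_m = 227.25 − 0.2·144.23077 = 198.40385; MC(q_m) = 133.5 + 0.25·144.23077 = 169.55769.
Competitive q* = 208.33333, so Δq = 64.10256; wedge = 198.40385 − 169.55769 = 28.84616.
Deadweight loss = ½ × 64.10256 × 28.84616 = $924.56 thousand.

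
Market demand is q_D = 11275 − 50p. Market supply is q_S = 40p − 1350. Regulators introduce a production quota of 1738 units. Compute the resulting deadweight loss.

In inverse form: demand p = 225.5 − 0.02q, supply p = 33.75 + 0.025q.
Competitive equilibrium: 225.5 − 0.02q = 33.75 + 0.025q → q* = 4261.1111, p* = 140.2778.
At q = 1738: demand price = 225.5 − 0.02·1738 = 190.74; supply price = 33.75 + 0.025·1738 = 77.2.
Δq = 4261.1111 − 1738 = 2523.1111; wedge = 190.74 − 77.2 = 113.54.
Deadweight loss = ½ × 2523.1111 × 113.54 = 143237.02.

143237.02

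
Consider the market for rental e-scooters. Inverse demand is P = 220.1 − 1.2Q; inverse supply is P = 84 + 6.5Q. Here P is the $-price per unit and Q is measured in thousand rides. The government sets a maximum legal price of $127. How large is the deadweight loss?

$470.94 thousand

Competitive equilibrium: 220.1 − 1.2Q = 84 + 6.5Q → Q* = 17.6753, P* = 198.8896.
At the ceiling P = 127, quantity supplied = (127 − 84)/6.5 = 6.6154.
Willingness to pay at Q' = 6.6154: 220.1 − 1.2·6.6154 = 212.1615.
ΔQ = 17.6753 − 6.6154 = 11.0599; wedge = 212.1615 − 127 = 85.1615.
Deadweight loss = ½ × 11.0599 × 85.1615 = $470.94 thousand.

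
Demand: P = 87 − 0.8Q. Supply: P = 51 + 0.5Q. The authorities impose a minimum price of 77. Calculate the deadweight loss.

Competitive equilibrium: 87 − 0.8Q = 51 + 0.5Q → Q* = 27.6923, P* = 64.8462.
At the floor P = 77, quantity demanded = (87 − 77)/0.8 = 12.5.
Sellers' marginal cost at Q' = 12.5: 51 + 0.5·12.5 = 57.25.
ΔQ = 27.6923 − 12.5 = 15.1923; wedge = 77 − 57.25 = 19.75.
DWL = ½ × 15.1923 × 19.75 = 150.02.

150.02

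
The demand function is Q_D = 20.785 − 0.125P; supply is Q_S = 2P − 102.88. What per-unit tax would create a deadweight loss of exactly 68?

In inverse form: demand P = 166.28 − 8Q, supply P = 51.44 + 0.5Q.
Competitive equilibrium: 166.28 − 8Q = 51.44 + 0.5Q → Q* = 13.5106, P* = 58.1953.
A tax t gives ΔQ = t/8.5 and wedge t, so DWL = t²/17.
t²/17 = 68 → t² = 1156 → t = 34.

34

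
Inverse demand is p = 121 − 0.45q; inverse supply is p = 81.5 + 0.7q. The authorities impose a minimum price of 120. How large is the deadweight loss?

Competitive equilibrium: 121 − 0.45q = 81.5 + 0.7q → q* = 34.3478, p* = 105.5435.
At the floor p = 120, quantity demanded = (121 − 120)/0.45 = 2.2222.
Sellers' marginal cost at q' = 2.2222: 81.5 + 0.7·2.2222 = 83.0555.
Δq = 34.3478 − 2.2222 = 32.1256; wedge = 120 − 83.0555 = 36.9445.
The triangle = ½ × 32.1256 × 36.9445 = 593.43.

593.43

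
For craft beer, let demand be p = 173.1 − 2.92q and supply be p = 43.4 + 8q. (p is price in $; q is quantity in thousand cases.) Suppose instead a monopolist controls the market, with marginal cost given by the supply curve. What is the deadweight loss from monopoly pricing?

Competitive equilibrium: 173.1 − 2.92q = 43.4 + 8q → q* = 11.8773, p* = 138.4183.
Marginal revenue: MR = 173.1 − 5.84q. Set MR = MC: 173.1 − 5.84q = 43.4 + 8q → q_m = 9.3714.
Price p_m = 173.1 − 2.92·9.3714 = 145.7355; MC(q_m) = 43.4 + 8·9.3714 = 118.3712.
Competitive q* = 11.8773, so Δq = 2.5059; wedge = 145.7355 − 118.3712 = 27.3643.
DWL = ½ × 2.5059 × 27.3643 = $34.29 thousand.

$34.29 thousand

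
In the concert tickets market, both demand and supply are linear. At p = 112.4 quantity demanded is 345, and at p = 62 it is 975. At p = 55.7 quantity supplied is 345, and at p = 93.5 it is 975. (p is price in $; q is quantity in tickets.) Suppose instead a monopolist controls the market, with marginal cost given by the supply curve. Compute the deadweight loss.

Demand slope = (62 − 112.4)/(975 − 345) = −0.08, so p = 140 − 0.08q.
Supply slope = (93.5 − 55.7)/(975 − 345) = 0.06, so p = 35 + 0.06q.
Competitive equilibrium: 140 − 0.08q = 35 + 0.06q → q* = 750, p* = 80.
Marginal revenue: MR = 140 − 0.16q. Set MR = MC: 140 − 0.16q = 35 + 0.06q → q_m = 477.2727.
Price p_m = 140 − 0.08·477.2727 = 101.8182; MC(q_m) = 35 + 0.06·477.2727 = 63.6364.
Competitive q* = 750, so Δq = 272.7273; wedge = 101.8182 − 63.6364 = 38.1818.
Welfare loss = ½ × 272.7273 × 38.1818 = $5206.61.

$5206.61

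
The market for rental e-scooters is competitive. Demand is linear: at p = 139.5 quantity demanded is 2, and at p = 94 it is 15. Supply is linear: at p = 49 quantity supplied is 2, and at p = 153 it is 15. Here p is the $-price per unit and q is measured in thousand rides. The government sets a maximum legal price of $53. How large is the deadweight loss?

$312.29 thousand

Demand slope = (94 − 139.5)/(15 − 2) = −3.5, so p = 146.5 − 3.5q.
Supply slope = (153 − 49)/(15 − 2) = 8, so p = 33 + 8q.
Competitive equilibrium: 146.5 − 3.5q = 33 + 8q → q* = 9.8696, p* = 111.9565.
At the ceiling p = 53, quantity supplied = (53 − 33)/8 = 2.5.
Willingness to pay at q' = 2.5: 146.5 − 3.5·2.5 = 137.75.
Δq = 9.8696 − 2.5 = 7.3696; wedge = 137.75 − 53 = 84.75.
The triangle = ½ × 7.3696 × 84.75 = $312.29 thousand.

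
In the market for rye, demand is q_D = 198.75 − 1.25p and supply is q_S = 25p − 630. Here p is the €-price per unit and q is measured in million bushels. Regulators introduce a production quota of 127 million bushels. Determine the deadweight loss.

€437.79 million

In inverse form: demand p = 159 − 0.8q, supply p = 25.2 + 0.04q.
Competitive equilibrium: 159 − 0.8q = 25.2 + 0.04q → q* = 159.2857, p* = 31.5714.
At q = 127: demand price = 159 − 0.8·127 = 57.4; supply price = 25.2 + 0.04·127 = 30.28.
Δq = 159.2857 − 127 = 32.2857; wedge = 57.4 − 30.28 = 27.12.
DWL = ½ × 32.2857 × 27.12 = €437.79 million.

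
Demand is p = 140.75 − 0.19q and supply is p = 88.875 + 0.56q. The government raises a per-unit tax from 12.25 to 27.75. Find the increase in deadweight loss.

413.33

Competitive equilibrium: 140.75 − 0.19q = 88.875 + 0.56q → q* = 69.1667, p* = 127.6083.
For a per-unit tax t: Δq = t/0.75, so DWL = ½·t·(t/0.75) = t²/1.5.
At t = 12.25: DWL = 100.042. At t = 27.75: DWL = 513.375.
Increase = 513.375 − 100.042 = 413.33.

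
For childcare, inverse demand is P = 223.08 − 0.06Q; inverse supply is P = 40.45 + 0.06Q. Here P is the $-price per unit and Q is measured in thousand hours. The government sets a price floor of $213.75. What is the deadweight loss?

Competitive equilibrium: 223.08 − 0.06Q = 40.45 + 0.06Q → Q* = 1521.9167, P* = 131.765.
At the floor P = 213.75, quantity demanded = (223.08 − 213.75)/0.06 = 155.5.
Sellers' marginal cost at Q' = 155.5: 40.45 + 0.06·155.5 = 49.78.
ΔQ = 1521.9167 − 155.5 = 1366.4167; wedge = 213.75 − 49.78 = 163.97.
The triangle = ½ × 1366.4167 × 163.97 = $112025.67 thousand.

$112025.67 thousand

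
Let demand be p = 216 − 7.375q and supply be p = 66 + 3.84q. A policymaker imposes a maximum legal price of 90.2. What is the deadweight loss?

Competitive equilibrium: 216 − 7.375q = 66 + 3.84q → q* = 13.37494, p* = 117.35979.
At the ceiling p = 90.2, quantity supplied = (90.2 − 66)/3.84 = 6.30208.
Willingness to pay at q' = 6.30208: 216 − 7.375·6.30208 = 169.52216.
Δq = 13.37494 − 6.30208 = 7.07286; wedge = 169.52216 − 90.2 = 79.32216.
Deadweight loss = ½ × 7.07286 × 79.32216 = 280.52.

280.52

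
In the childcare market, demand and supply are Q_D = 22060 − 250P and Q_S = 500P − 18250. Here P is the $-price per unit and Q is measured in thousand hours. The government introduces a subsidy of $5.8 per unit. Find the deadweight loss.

In inverse form: demand P = 88.24 − 0.004Q, supply P = 36.5 + 0.002Q.
Competitive equilibrium: 88.24 − 0.004Q = 36.5 + 0.002Q → Q* = 8623.3333, P* = 53.7467.
The subsidy lowers effective supply by 5.8: P = 30.7 + 0.002Q.
New quantity: 88.24 − 0.004Q = 30.7 + 0.002Q → Q' = 9590.
Overproduction ΔQ = 9590 − 8623.3333 = 966.6667; wedge = subsidy = 5.8.
The triangle = ½ × 966.6667 × 5.8 = $2803.33 thousand.

$2803.33 thousand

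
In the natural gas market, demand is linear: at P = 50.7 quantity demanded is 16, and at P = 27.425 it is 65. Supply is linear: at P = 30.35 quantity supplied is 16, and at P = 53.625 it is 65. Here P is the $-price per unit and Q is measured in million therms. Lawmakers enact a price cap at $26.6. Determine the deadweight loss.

$408.22 million

Demand slope = (27.425 − 50.7)/(65 − 16) = −0.475, so P = 58.3 − 0.475Q.
Supply slope = (53.625 − 30.35)/(65 − 16) = 0.475, so P = 22.75 + 0.475Q.
Competitive equilibrium: 58.3 − 0.475Q = 22.75 + 0.475Q → Q* = 37.4211, P* = 40.525.
At the ceiling P = 26.6, quantity supplied = (26.6 − 22.75)/0.475 = 8.1053.
Willingness to pay at Q' = 8.1053: 58.3 − 0.475·8.1053 = 54.45.
ΔQ = 37.4211 − 8.1053 = 29.3158; wedge = 54.45 − 26.6 = 27.85.
DWL = ½ × 29.3158 × 27.85 = $408.22 million.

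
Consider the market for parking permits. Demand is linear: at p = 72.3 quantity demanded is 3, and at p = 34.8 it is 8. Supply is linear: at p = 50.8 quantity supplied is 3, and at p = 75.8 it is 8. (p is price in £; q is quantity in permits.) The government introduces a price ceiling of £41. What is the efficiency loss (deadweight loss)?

Demand slope = (34.8 − 72.3)/(8 − 3) = −7.5, so p = 94.8 − 7.5q.
Supply slope = (75.8 − 50.8)/(8 − 3) = 5, so p = 35.8 + 5q.
Competitive equilibrium: 94.8 − 7.5q = 35.8 + 5q → q* = 4.72, p* = 59.4.
At the ceiling p = 41, quantity supplied = (41 − 35.8)/5 = 1.04.
Willingness to pay at q' = 1.04: 94.8 − 7.5·1.04 = 87.
Δq = 4.72 − 1.04 = 3.68; wedge = 87 − 41 = 46.
Welfare loss = ½ × 3.68 × 46 = £84.64.

£84.64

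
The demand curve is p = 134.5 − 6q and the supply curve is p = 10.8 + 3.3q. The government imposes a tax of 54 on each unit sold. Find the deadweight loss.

156.77

Competitive equilibrium: 134.5 − 6q = 10.8 + 3.3q → q* = 13.30108, p* = 54.69355.
With the tax, the buyer price exceeds the seller price by 54: (134.5 − 6q) − (10.8 + 3.3q) = 54 → q' = 7.49462.
Δq = 13.30108 − 7.49462 = 5.80646; the wedge equals the tax, 54.
Welfare loss = ½ × 5.80646 × 54 = 156.77.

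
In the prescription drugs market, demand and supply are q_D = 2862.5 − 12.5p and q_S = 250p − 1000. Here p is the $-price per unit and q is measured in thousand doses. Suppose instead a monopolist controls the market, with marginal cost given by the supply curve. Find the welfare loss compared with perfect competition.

In inverse form: demand p = 229 − 0.08q, supply p = 4 + 0.004q.
Competitive equilibrium: 229 − 0.08q = 4 + 0.004q → q* = 2678.5714, p* = 14.7143.
Marginal revenue: MR = 229 − 0.16q. Set MR = MC: 229 − 0.16q = 4 + 0.004q → q_m = 1371.9512.
Price p_m = 229 − 0.08·1371.9512 = 119.2439; MC(q_m) = 4 + 0.004·1371.9512 = 9.4878.
Competitive q* = 2678.5714, so Δq = 1306.6202; wedge = 119.2439 − 9.4878 = 109.7561.
Deadweight loss = ½ × 1306.6202 × 109.7561 = $71704.77 thousand.

$71704.77 thousand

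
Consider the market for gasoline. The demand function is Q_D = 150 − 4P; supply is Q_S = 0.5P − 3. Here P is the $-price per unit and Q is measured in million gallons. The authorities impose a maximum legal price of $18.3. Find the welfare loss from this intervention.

In inverse form: demand P = 37.5 − 0.25Q, supply P = 6 + 2Q.
Competitive equilibrium: 37.5 − 0.25Q = 6 + 2Q → Q* = 14, P* = 34.
At the ceiling P = 18.3, quantity supplied = (18.3 − 6)/2 = 6.15.
Willingness to pay at Q' = 6.15: 37.5 − 0.25·6.15 = 35.9625.
ΔQ = 14 − 6.15 = 7.85; wedge = 35.9625 − 18.3 = 17.6625.
Welfare loss = ½ × 7.85 × 17.6625 = $69.33 million.

$69.33 million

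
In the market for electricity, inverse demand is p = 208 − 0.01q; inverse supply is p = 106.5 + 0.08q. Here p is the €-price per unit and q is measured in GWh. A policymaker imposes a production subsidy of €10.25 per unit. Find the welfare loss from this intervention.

Competitive equilibrium: 208 − 0.01q = 106.5 + 0.08q → q* = 1127.7778, p* = 196.7222.
The subsidy lowers effective supply by 10.25: p = 96.25 + 0.08q.
New quantity: 208 − 0.01q = 96.25 + 0.08q → q' = 1241.6667.
Overproduction Δq = 1241.6667 − 1127.7778 = 113.8889; wedge = subsidy = 10.25.
Deadweight loss = ½ × 113.8889 × 10.25 = €583.68.

€583.68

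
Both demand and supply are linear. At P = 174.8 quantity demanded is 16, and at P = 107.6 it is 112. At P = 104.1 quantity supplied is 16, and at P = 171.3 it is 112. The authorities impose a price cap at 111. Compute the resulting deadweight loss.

Demand slope = (107.6 − 174.8)/(112 − 16) = −0.7, so P = 186 − 0.7Q.
Supply slope = (171.3 − 104.1)/(112 − 16) = 0.7, so P = 92.9 + 0.7Q.
Competitive equilibrium: 186 − 0.7Q = 92.9 + 0.7Q → Q* = 66.5, P* = 139.45.
At the ceiling P = 111, quantity supplied = (111 − 92.9)/0.7 = 25.8571.
Willingness to pay at Q' = 25.8571: 186 − 0.7·25.8571 = 167.9.
ΔQ = 66.5 − 25.8571 = 40.6429; wedge = 167.9 − 111 = 56.9.
The triangle = ½ × 40.6429 × 56.9 = 1156.29.

1156.29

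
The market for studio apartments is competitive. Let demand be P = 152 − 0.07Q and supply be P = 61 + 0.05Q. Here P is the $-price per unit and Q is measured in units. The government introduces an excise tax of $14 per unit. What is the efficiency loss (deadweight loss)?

Competitive equilibrium: 152 − 0.07Q = 61 + 0.05Q → Q* = 758.3333, P* = 98.9167.
With the tax, the buyer price exceeds the seller price by 14: (152 − 0.07Q) − (61 + 0.05Q) = 14 → Q' = 641.6667.
ΔQ = 758.3333 − 641.6667 = 116.6666; the wedge equals the tax, 14.
Deadweight loss = ½ × 116.6666 × 14 = $816.67.

$816.67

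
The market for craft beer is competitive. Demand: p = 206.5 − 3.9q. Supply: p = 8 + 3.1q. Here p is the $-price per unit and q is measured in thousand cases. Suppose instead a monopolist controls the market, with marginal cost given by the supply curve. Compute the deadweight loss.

Competitive equilibrium: 206.5 − 3.9q = 8 + 3.1q → q* = 28.3571, p* = 95.9071.
Marginal revenue: MR = 206.5 − 7.8q. Set MR = MC: 206.5 − 7.8q = 8 + 3.1q → q_m = 18.211.
Price p_m = 206.5 − 3.9·18.211 = 135.4771; MC(q_m) = 8 + 3.1·18.211 = 64.4541.
Competitive q* = 28.3571, so Δq = 10.1461; wedge = 135.4771 − 64.4541 = 71.023.
Deadweight loss = ½ × 10.1461 × 71.023 = $360.30 thousand.

$360.30 thousand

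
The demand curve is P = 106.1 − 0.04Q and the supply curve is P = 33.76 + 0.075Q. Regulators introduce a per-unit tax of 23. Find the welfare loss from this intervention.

Competitive equilibrium: 106.1 − 0.04Q = 33.76 + 0.075Q → Q* = 629.0435, P* = 80.9383.
With the tax, the buyer price exceeds the seller price by 23: (106.1 − 0.04Q) − (33.76 + 0.075Q) = 23 → Q' = 429.0435.
ΔQ = 629.0435 − 429.0435 = 200; the wedge equals the tax, 23.
Welfare loss = ½ × 200 × 23 = 2300.

2300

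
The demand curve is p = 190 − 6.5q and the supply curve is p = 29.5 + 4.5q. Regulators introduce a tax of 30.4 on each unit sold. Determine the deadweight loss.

Competitive equilibrium: 190 − 6.5q = 29.5 + 4.5q → q* = 14.5909, p* = 95.1591.
With the tax, the buyer price exceeds the seller price by 30.4: (190 − 6.5q) − (29.5 + 4.5q) = 30.4 → q' = 11.8273.
Δq = 14.5909 − 11.8273 = 2.7636; the wedge equals the tax, 30.4.
Welfare loss = ½ × 2.7636 × 30.4 = 42.01.

42.01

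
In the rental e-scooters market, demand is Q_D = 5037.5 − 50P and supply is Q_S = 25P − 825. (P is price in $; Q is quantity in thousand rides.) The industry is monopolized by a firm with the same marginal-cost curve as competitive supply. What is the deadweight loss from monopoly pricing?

$2390.66 thousand

In inverse form: demand P = 100.75 − 0.02Q, supply P = 33 + 0.04Q.
Competitive equilibrium: 100.75 − 0.02Q = 33 + 0.04Q → Q* = 1129.1667, P* = 78.1667.
Marginal revenue: MR = 100.75 − 0.04Q. Set MR = MC: 100.75 − 0.04Q = 33 + 0.04Q → Q_m = 846.875.
Price P_m = 100.75 − 0.02·846.875 = 83.8125; MC(Q_m) = 33 + 0.04·846.875 = 66.875.
Competitive Q* = 1129.1667, so ΔQ = 282.2917; wedge = 83.8125 − 66.875 = 16.9375.
The triangle = ½ × 282.2917 × 16.9375 = $2390.66 thousand.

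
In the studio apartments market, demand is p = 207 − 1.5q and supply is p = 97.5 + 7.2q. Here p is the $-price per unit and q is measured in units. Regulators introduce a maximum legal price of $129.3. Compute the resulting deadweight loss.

Competitive equilibrium: 207 − 1.5q = 97.5 + 7.2q → q* = 12.58621, p* = 188.12069.
At the ceiling p = 129.3, quantity supplied = (129.3 − 97.5)/7.2 = 4.41667.
Willingness to pay at q' = 4.41667: 207 − 1.5·4.41667 = 200.375.
Δq = 12.58621 − 4.41667 = 8.16954; wedge = 200.375 − 129.3 = 71.075.
DWL = ½ × 8.16954 × 71.075 = $290.33.

$290.33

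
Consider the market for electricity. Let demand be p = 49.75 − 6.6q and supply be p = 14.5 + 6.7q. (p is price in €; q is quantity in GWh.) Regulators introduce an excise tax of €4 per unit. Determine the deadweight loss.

€0.60

Competitive equilibrium: 49.75 − 6.6q = 14.5 + 6.7q → q* = 2.6504, p* = 32.2575.
With the tax, the buyer price exceeds the seller price by 4: (49.75 − 6.6q) − (14.5 + 6.7q) = 4 → q' = 2.3496.
Δq = 2.6504 − 2.3496 = 0.3008; the wedge equals the tax, 4.
The triangle = ½ × 0.3008 × 4 = €0.60.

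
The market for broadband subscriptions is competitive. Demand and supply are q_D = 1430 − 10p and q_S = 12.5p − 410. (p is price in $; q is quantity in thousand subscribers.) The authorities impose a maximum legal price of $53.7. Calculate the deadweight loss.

$11086.34 thousand

In inverse form: demand p = 143 − 0.1q, supply p = 32.8 + 0.08q.
Competitive equilibrium: 143 − 0.1q = 32.8 + 0.08q → q* = 612.222222, p* = 81.777778.
At the ceiling p = 53.7, quantity supplied = (53.7 − 32.8)/0.08 = 261.25.
Willingness to pay at q' = 261.25: 143 − 0.1·261.25 = 116.875.
Δq = 612.222222 − 261.25 = 350.972222; wedge = 116.875 − 53.7 = 63.175.
DWL = ½ × 350.972222 × 63.175 = $11086.34 thousand.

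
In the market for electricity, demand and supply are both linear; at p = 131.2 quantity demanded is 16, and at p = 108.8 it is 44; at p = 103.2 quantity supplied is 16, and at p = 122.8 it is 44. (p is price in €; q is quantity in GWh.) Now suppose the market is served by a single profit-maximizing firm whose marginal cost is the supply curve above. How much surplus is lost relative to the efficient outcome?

€109.05

Demand slope = (108.8 − 131.2)/(44 − 16) = −0.8, so p = 144 − 0.8q.
Supply slope = (122.8 − 103.2)/(44 − 16) = 0.7, so p = 92 + 0.7q.
Competitive equilibrium: 144 − 0.8q = 92 + 0.7q → q* = 34.6667, p* = 116.2667.
Marginal revenue: MR = 144 − 1.6q. Set MR = MC: 144 − 1.6q = 92 + 0.7q → q_m = 22.6087.
Price p_m = 144 − 0.8·22.6087 = 125.913; MC(q_m) = 92 + 0.7·22.6087 = 107.8261.
Competitive q* = 34.6667, so Δq = 12.058; wedge = 125.913 − 107.8261 = 18.0869.
DWL = ½ × 12.058 × 18.0869 = €109.05.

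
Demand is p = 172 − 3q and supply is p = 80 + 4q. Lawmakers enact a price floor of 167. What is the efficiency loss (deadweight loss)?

Competitive equilibrium: 172 − 3q = 80 + 4q → q* = 13.1429, p* = 132.5714.
At the floor p = 167, quantity demanded = (172 − 167)/3 = 1.6667.
Sellers' marginal cost at q' = 1.6667: 80 + 4·1.6667 = 86.6668.
Δq = 13.1429 − 1.6667 = 11.4762; wedge = 167 − 86.6668 = 80.3332.
DWL = ½ × 11.4762 × 80.3332 = 460.96.

460.96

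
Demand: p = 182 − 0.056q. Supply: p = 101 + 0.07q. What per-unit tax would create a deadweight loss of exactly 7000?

42

Competitive equilibrium: 182 − 0.056q = 101 + 0.07q → q* = 642.8571, p* = 146.
A tax t gives Δq = t/0.126 and wedge t, so DWL = t²/0.252.
t²/0.252 = 7000 → t² = 1764 → t = 42.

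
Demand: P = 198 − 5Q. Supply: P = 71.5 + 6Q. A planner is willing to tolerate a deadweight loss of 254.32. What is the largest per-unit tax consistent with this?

74.8

Competitive equilibrium: 198 − 5Q = 71.5 + 6Q → Q* = 11.5, P* = 140.5.
A tax t gives ΔQ = t/11 and wedge t, so DWL = t²/22.
t²/22 = 254.32 → t² = 5595.04 → t = 74.8.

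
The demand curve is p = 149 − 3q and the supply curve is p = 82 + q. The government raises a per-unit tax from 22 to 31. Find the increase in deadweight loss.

Competitive equilibrium: 149 − 3q = 82 + q → q* = 16.75, p* = 98.75.
For a per-unit tax t: Δq = t/4, so DWL = ½·t·(t/4) = t²/8.
At t = 22: DWL = 60.5. At t = 31: DWL = 120.125.
Increase = 120.125 − 60.5 = 59.625.

59.625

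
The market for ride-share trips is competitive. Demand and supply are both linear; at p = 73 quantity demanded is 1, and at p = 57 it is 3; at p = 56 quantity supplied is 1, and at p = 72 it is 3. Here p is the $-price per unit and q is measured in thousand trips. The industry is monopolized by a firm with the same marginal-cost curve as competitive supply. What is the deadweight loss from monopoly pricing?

$3.78 thousand

Demand slope = (57 − 73)/(3 − 1) = −8, so p = 81 − 8q.
Supply slope = (72 − 56)/(3 − 1) = 8, so p = 48 + 8q.
Competitive equilibrium: 81 − 8q = 48 + 8q → q* = 2.0625, p* = 64.5.
Marginal revenue: MR = 81 − 16q. Set MR = MC: 81 − 16q = 48 + 8q → q_m = 1.375.
Price p_m = 81 − 8·1.375 = 70; MC(q_m) = 48 + 8·1.375 = 59.
Competitive q* = 2.0625, so Δq = 0.6875; wedge = 70 − 59 = 11.
DWL = ½ × 0.6875 × 11 = $3.78 thousand.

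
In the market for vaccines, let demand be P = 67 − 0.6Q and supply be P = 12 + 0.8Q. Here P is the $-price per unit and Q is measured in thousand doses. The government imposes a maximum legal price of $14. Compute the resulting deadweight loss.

Competitive equilibrium: 67 − 0.6Q = 12 + 0.8Q → Q* = 39.2857, P* = 43.4286.
At the ceiling P = 14, quantity supplied = (14 − 12)/0.8 = 2.5.
Willingness to pay at Q' = 2.5: 67 − 0.6·2.5 = 65.5.
ΔQ = 39.2857 − 2.5 = 36.7857; wedge = 65.5 − 14 = 51.5.
The triangle = ½ × 36.7857 × 51.5 = $947.23 thousand.

$947.23 thousand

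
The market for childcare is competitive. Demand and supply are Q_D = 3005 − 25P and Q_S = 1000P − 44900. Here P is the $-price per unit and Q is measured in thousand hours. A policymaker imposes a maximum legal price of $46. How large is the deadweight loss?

In inverse form: demand P = 120.2 − 0.04Q, supply P = 44.9 + 0.001Q.
Competitive equilibrium: 120.2 − 0.04Q = 44.9 + 0.001Q → Q* = 1836.5854, P* = 46.7366.
At the ceiling P = 46, quantity supplied = (46 − 44.9)/0.001 = 1100.
Willingness to pay at Q' = 1100: 120.2 − 0.04·1100 = 76.2.
ΔQ = 1836.5854 − 1100 = 736.5854; wedge = 76.2 − 46 = 30.2.
DWL = ½ × 736.5854 × 30.2 = $11122.44 thousand.

$11122.44 thousand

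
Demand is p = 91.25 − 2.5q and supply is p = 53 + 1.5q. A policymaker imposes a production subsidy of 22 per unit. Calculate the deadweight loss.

Competitive equilibrium: 91.25 − 2.5q = 53 + 1.5q → q* = 9.5625, p* = 67.3438.
The subsidy lowers effective supply by 22: p = 31 + 1.5q.
New quantity: 91.25 − 2.5q = 31 + 1.5q → q' = 15.0625.
Overproduction Δq = 15.0625 − 9.5625 = 5.5; wedge = subsidy = 22.
The triangle = ½ × 5.5 × 22 = 60.50.

60.50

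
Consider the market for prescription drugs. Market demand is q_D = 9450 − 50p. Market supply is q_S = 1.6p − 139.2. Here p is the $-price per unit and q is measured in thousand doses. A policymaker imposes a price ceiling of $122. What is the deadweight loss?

$3364.48 thousand

In inverse form: demand p = 189 − 0.02q, supply p = 87 + 0.625q.
Competitive equilibrium: 189 − 0.02q = 87 + 0.625q → q* = 158.1395, p* = 185.8372.
At the ceiling p = 122, quantity supplied = (122 − 87)/0.625 = 56.
Willingness to pay at q' = 56: 189 − 0.02·56 = 187.88.
Δq = 158.1395 − 56 = 102.1395; wedge = 187.88 − 122 = 65.88.
The triangle = ½ × 102.1395 × 65.88 = $3364.48 thousand.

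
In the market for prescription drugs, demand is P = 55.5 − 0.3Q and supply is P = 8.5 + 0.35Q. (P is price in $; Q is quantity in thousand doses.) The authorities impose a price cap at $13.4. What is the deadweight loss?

Competitive equilibrium: 55.5 − 0.3Q = 8.5 + 0.35Q → Q* = 72.3077, P* = 33.8077.
At the ceiling P = 13.4, quantity supplied = (13.4 − 8.5)/0.35 = 14.
Willingness to pay at Q' = 14: 55.5 − 0.3·14 = 51.3.
ΔQ = 72.3077 − 14 = 58.3077; wedge = 51.3 − 13.4 = 37.9.
DWL = ½ × 58.3077 × 37.9 = $1104.93 thousand.

$1104.93 thousand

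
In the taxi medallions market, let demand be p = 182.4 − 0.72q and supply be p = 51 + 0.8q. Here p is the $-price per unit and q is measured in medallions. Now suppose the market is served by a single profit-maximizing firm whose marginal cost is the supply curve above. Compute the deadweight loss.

Competitive equilibrium: 182.4 − 0.72q = 51 + 0.8q → q* = 86.44737, p* = 120.15789.
Marginal revenue: MR = 182.4 − 1.44q. Set MR = MC: 182.4 − 1.44q = 51 + 0.8q → q_m = 58.66071.
Price p_m = 182.4 − 0.72·58.66071 = 140.16429; MC(q_m) = 51 + 0.8·58.66071 = 97.92857.
Competitive q* = 86.44737, so Δq = 27.78666; wedge = 140.16429 − 97.92857 = 42.23572.
The triangle = ½ × 27.78666 × 42.23572 = $586.79.

$586.79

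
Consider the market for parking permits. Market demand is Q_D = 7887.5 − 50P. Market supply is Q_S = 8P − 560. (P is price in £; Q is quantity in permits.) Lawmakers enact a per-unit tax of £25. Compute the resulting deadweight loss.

In inverse form: demand P = 157.75 − 0.02Q, supply P = 70 + 0.125Q.
Competitive equilibrium: 157.75 − 0.02Q = 70 + 0.125Q → Q* = 605.1724, P* = 145.6466.
With the tax, the buyer price exceeds the seller price by 25: (157.75 − 0.02Q) − (70 + 0.125Q) = 25 → Q' = 432.7586.
ΔQ = 605.1724 − 432.7586 = 172.4138; the wedge equals the tax, 25.
DWL = ½ × 172.4138 × 25 = £2155.17.

£2155.17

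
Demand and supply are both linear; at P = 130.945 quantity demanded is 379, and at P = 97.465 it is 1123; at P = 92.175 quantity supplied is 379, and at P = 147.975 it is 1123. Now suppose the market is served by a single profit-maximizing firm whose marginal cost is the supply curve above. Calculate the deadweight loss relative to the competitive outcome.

Demand slope = (97.465 − 130.945)/(1123 − 379) = −0.045, so P = 148 − 0.045Q.
Supply slope = (147.975 − 92.175)/(1123 − 379) = 0.075, so P = 63.75 + 0.075Q.
Competitive equilibrium: 148 − 0.045Q = 63.75 + 0.075Q → Q* = 702.08333, P* = 116.40625.
Marginal revenue: MR = 148 − 0.09Q. Set MR = MC: 148 − 0.09Q = 63.75 + 0.075Q → Q_m = 510.60606.
Price P_m = 148 − 0.045·510.60606 = 125.02273; MC(Q_m) = 63.75 + 0.075·510.60606 = 102.04545.
Competitive Q* = 702.08333, so ΔQ = 191.47727; wedge = 125.02273 − 102.04545 = 22.97728.
DWL = ½ × 191.47727 × 22.97728 = 2199.81.

2199.81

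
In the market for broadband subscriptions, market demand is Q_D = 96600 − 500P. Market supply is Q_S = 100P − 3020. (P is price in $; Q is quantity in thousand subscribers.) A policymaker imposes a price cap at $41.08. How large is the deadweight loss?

$936800.13 thousand

In inverse form: demand P = 193.2 − 0.002Q, supply P = 30.2 + 0.01Q.
Competitive equilibrium: 193.2 − 0.002Q = 30.2 + 0.01Q → Q* = 13583.3333, P* = 166.0333.
At the ceiling P = 41.08, quantity supplied = (41.08 − 30.2)/0.01 = 1088.
Willingness to pay at Q' = 1088: 193.2 − 0.002·1088 = 191.024.
ΔQ = 13583.3333 − 1088 = 12495.3333; wedge = 191.024 − 41.08 = 149.944.
Welfare loss = ½ × 12495.3333 × 149.944 = $936800.13 thousand.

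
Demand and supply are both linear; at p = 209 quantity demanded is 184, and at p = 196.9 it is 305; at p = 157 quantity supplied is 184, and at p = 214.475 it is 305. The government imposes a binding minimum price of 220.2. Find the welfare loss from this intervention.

Demand slope = (196.9 − 209)/(305 − 184) = −0.1, so p = 227.4 − 0.1q.
Supply slope = (214.475 − 157)/(305 − 184) = 0.475, so p = 69.6 + 0.475q.
Competitive equilibrium: 227.4 − 0.1q = 69.6 + 0.475q → q* = 274.43478, p* = 199.95652.
At the floor p = 220.2, quantity demanded = (227.4 − 220.2)/0.1 = 72.
Sellers' marginal cost at q' = 72: 69.6 + 0.475·72 = 103.8.
Δq = 274.43478 − 72 = 202.43478; wedge = 220.2 − 103.8 = 116.4.
Welfare loss = ½ × 202.43478 × 116.4 = 11781.70.

11781.70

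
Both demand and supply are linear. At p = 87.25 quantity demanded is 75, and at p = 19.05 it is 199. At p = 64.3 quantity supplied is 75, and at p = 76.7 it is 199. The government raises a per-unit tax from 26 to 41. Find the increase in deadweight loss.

773.08

Demand slope = (19.05 − 87.25)/(199 − 75) = −0.55, so p = 128.5 − 0.55q.
Supply slope = (76.7 − 64.3)/(199 − 75) = 0.1, so p = 56.8 + 0.1q.
Competitive equilibrium: 128.5 − 0.55q = 56.8 + 0.1q → q* = 110.3077, p* = 67.8308.
For a per-unit tax t: Δq = t/0.65, so DWL = ½·t·(t/0.65) = t²/1.3.
At t = 26: DWL = 520. At t = 41: DWL = 1293.077.
Increase = 1293.077 − 520 = 773.08.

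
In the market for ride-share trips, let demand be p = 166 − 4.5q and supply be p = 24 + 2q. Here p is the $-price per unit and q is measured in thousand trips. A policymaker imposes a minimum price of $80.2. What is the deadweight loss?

Competitive equilibrium: 166 − 4.5q = 24 + 2q → q* = 21.8462, p* = 67.6923.
At the floor p = 80.2, quantity demanded = (166 − 80.2)/4.5 = 19.0667.
Sellers' marginal cost at q' = 19.0667: 24 + 2·19.0667 = 62.1334.
Δq = 21.8462 − 19.0667 = 2.7795; wedge = 80.2 − 62.1334 = 18.0666.
Welfare loss = ½ × 2.7795 × 18.0666 = $25.11 thousand.

$25.11 thousand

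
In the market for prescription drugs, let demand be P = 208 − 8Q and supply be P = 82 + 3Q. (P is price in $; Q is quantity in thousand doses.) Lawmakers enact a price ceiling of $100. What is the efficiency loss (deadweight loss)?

$163.64 thousand

Competitive equilibrium: 208 − 8Q = 82 + 3Q → Q* = 11.4545, P* = 116.3636.
At the ceiling P = 100, quantity supplied = (100 − 82)/3 = 6.
Willingness to pay at Q' = 6: 208 − 8·6 = 160.
ΔQ = 11.4545 − 6 = 5.4545; wedge = 160 − 100 = 60.
DWL = ½ × 5.4545 × 60 = $163.64 thousand.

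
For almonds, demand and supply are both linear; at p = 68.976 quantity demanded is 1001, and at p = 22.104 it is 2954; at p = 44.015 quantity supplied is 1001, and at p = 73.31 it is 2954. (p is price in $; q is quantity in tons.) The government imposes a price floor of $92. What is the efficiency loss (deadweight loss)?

$49880.01

Demand slope = (22.104 − 68.976)/(2954 − 1001) = −0.024, so p = 93 − 0.024q.
Supply slope = (73.31 − 44.015)/(2954 − 1001) = 0.015, so p = 29 + 0.015q.
Competitive equilibrium: 93 − 0.024q = 29 + 0.015q → q* = 1641.0256, p* = 53.6154.
At the floor p = 92, quantity demanded = (93 − 92)/0.024 = 41.6667.
Sellers' marginal cost at q' = 41.6667: 29 + 0.015·41.6667 = 29.625.
Δq = 1641.0256 − 41.6667 = 1599.3589; wedge = 92 − 29.625 = 62.375.
DWL = ½ × 1599.3589 × 62.375 = $49880.01.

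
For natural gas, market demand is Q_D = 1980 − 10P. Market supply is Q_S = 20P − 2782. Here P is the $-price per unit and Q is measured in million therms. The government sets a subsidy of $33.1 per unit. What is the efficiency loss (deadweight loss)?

In inverse form: demand P = 198 − 0.1Q, supply P = 139.1 + 0.05Q.
Competitive equilibrium: 198 − 0.1Q = 139.1 + 0.05Q → Q* = 392.6667, P* = 158.7333.
The subsidy lowers effective supply by 33.1: P = 106 + 0.05Q.
New quantity: 198 − 0.1Q = 106 + 0.05Q → Q' = 613.3333.
Overproduction ΔQ = 613.3333 − 392.6667 = 220.6666; wedge = subsidy = 33.1.
Deadweight loss = ½ × 220.6666 × 33.1 = $3652.03 million.

$3652.03 million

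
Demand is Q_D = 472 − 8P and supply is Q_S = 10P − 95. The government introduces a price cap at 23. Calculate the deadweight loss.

812.81

In inverse form: demand P = 59 − 0.125Q, supply P = 9.5 + 0.1Q.
Competitive equilibrium: 59 − 0.125Q = 9.5 + 0.1Q → Q* = 220, P* = 31.5.
At the ceiling P = 23, quantity supplied = (23 − 9.5)/0.1 = 135.
Willingness to pay at Q' = 135: 59 − 0.125·135 = 42.125.
ΔQ = 220 − 135 = 85; wedge = 42.125 − 23 = 19.125.
Deadweight loss = ½ × 85 × 19.125 = 812.81.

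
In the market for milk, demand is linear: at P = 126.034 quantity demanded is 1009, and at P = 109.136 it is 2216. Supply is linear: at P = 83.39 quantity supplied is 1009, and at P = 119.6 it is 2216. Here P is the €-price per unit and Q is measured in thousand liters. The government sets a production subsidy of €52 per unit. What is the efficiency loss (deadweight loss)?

Demand slope = (109.136 − 126.034)/(2216 − 1009) = −0.014, so P = 140.16 − 0.014Q.
Supply slope = (119.6 − 83.39)/(2216 − 1009) = 0.03, so P = 53.12 + 0.03Q.
Competitive equilibrium: 140.16 − 0.014Q = 53.12 + 0.03Q → Q* = 1978.1818, P* = 112.4655.
The subsidy lowers effective supply by 52: P = 1.12 + 0.03Q.
New quantity: 140.16 − 0.014Q = 1.12 + 0.03Q → Q' = 3160.
Overproduction ΔQ = 3160 − 1978.1818 = 1181.8182; wedge = subsidy = 52.
DWL = ½ × 1181.8182 × 52 = €30727.27 thousand.

€30727.27 thousand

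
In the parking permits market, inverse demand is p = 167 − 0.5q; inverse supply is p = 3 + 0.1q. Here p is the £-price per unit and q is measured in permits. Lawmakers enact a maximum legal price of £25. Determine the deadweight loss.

Competitive equilibrium: 167 − 0.5q = 3 + 0.1q → q* = 273.3333, p* = 30.3333.
At the ceiling p = 25, quantity supplied = (25 − 3)/0.1 = 220.
Willingness to pay at q' = 220: 167 − 0.5·220 = 57.
Δq = 273.3333 − 220 = 53.3333; wedge = 57 − 25 = 32.
Welfare loss = ½ × 53.3333 × 32 = £853.33.

£853.33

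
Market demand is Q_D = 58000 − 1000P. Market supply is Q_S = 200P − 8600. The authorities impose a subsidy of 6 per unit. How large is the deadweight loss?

In inverse form: demand P = 58 − 0.001Q, supply P = 43 + 0.005Q.
Competitive equilibrium: 58 − 0.001Q = 43 + 0.005Q → Q* = 2500, P* = 55.5.
The subsidy lowers effective supply by 6: P = 37 + 0.005Q.
New quantity: 58 − 0.001Q = 37 + 0.005Q → Q' = 3500.
Overproduction ΔQ = 3500 − 2500 = 1000; wedge = subsidy = 6.
DWL = ½ × 1000 × 6 = 3000.

3000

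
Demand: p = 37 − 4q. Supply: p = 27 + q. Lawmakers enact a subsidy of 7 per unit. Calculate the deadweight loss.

4.90

Competitive equilibrium: 37 − 4q = 27 + q → q* = 2, p* = 29.
The subsidy lowers effective supply by 7: p = 20 + q.
New quantity: 37 − 4q = 20 + q → q' = 3.4.
Overproduction Δq = 3.4 − 2 = 1.4; wedge = subsidy = 7.
The triangle = ½ × 1.4 × 7 = 4.90.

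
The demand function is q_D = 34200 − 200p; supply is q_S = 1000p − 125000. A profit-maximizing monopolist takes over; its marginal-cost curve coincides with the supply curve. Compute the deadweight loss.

36432.51

In inverse form: demand p = 171 − 0.005q, supply p = 125 + 0.001q.
Competitive equilibrium: 171 − 0.005q = 125 + 0.001q → q* = 7666.66667, p* = 132.66667.
Marginal revenue: MR = 171 − 0.01q. Set MR = MC: 171 − 0.01q = 125 + 0.001q → q_m = 4181.81818.
Price p_m = 171 − 0.005·4181.81818 = 150.09091; MC(q_m) = 125 + 0.001·4181.81818 = 129.18182.
Competitive q* = 7666.66667, so Δq = 3484.84849; wedge = 150.09091 − 129.18182 = 20.90909.
DWL = ½ × 3484.84849 × 20.90909 = 36432.51.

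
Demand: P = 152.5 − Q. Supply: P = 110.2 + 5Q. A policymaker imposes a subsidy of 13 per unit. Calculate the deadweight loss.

14.08

Competitive equilibrium: 152.5 − Q = 110.2 + 5Q → Q* = 7.05, P* = 145.45.
The subsidy lowers effective supply by 13: P = 97.2 + 5Q.
New quantity: 152.5 − Q = 97.2 + 5Q → Q' = 9.2167.
Overproduction ΔQ = 9.2167 − 7.05 = 2.1667; wedge = subsidy = 13.
DWL = ½ × 2.1667 × 13 = 14.08.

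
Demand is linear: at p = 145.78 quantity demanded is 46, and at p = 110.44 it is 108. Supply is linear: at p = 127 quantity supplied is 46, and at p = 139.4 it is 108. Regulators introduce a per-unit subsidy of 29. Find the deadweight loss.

546.10

Demand slope = (110.44 − 145.78)/(108 − 46) = −0.57, so p = 172 − 0.57q.
Supply slope = (139.4 − 127)/(108 − 46) = 0.2, so p = 117.8 + 0.2q.
Competitive equilibrium: 172 − 0.57q = 117.8 + 0.2q → q* = 70.3896, p* = 131.8779.
The subsidy lowers effective supply by 29: p = 88.8 + 0.2q.
New quantity: 172 − 0.57q = 88.8 + 0.2q → q' = 108.0519.
Overproduction Δq = 108.0519 − 70.3896 = 37.6623; wedge = subsidy = 29.
DWL = ½ × 37.6623 × 29 = 546.10.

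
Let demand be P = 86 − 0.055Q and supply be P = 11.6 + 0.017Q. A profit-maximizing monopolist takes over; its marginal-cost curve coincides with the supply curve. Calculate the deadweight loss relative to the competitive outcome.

7209.44

Competitive equilibrium: 86 − 0.055Q = 11.6 + 0.017Q → Q* = 1033.33333, P* = 29.16667.
Marginal revenue: MR = 86 − 0.11Q. Set MR = MC: 86 − 0.11Q = 11.6 + 0.017Q → Q_m = 585.82677.
Price P_m = 86 − 0.055·585.82677 = 53.77953; MC(Q_m) = 11.6 + 0.017·585.82677 = 21.55906.
Competitive Q* = 1033.33333, so ΔQ = 447.50656; wedge = 53.77953 − 21.55906 = 32.22047.
Deadweight loss = ½ × 447.50656 × 32.22047 = 7209.44.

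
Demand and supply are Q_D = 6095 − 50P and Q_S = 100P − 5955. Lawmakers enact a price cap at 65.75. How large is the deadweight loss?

31901.04

In inverse form: demand P = 121.9 − 0.02Q, supply P = 59.55 + 0.01Q.
Competitive equilibrium: 121.9 − 0.02Q = 59.55 + 0.01Q → Q* = 2078.3333, P* = 80.3333.
At the ceiling P = 65.75, quantity supplied = (65.75 − 59.55)/0.01 = 620.
Willingness to pay at Q' = 620: 121.9 − 0.02·620 = 109.5.
ΔQ = 2078.3333 − 620 = 1458.3333; wedge = 109.5 − 65.75 = 43.75.
Welfare loss = ½ × 1458.3333 × 43.75 = 31901.04.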